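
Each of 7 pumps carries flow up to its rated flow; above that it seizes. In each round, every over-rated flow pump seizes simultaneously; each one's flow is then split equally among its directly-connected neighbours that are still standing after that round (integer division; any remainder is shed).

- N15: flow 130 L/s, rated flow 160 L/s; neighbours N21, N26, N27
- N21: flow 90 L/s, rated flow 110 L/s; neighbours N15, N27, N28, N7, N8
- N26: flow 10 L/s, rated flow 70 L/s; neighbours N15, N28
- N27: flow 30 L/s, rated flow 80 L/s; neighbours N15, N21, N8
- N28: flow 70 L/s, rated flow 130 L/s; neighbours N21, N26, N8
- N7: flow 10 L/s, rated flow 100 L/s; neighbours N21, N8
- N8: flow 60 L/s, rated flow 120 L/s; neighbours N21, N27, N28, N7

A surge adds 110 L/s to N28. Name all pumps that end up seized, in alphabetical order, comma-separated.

N15, N21, N26, N27, N28, N7, N8

Round 1 — N28 at 180 > 130. N28 seizes.
  N28 sheds 180 L/s to N21, N26, N8: 60 each.
    N21: 90+60 = 150 > 110
    N26: 10+60 = 70 ≤ 70
    N8: 60+60 = 120 ≤ 120
Round 2 — N21 seizes.
  N21 sheds 150 L/s to N15, N27, N7, N8: 37 each (2 lost).
    N15: 130+37 = 167 > 160
    N27: 30+37 = 67 ≤ 80
    N7: 10+37 = 47 ≤ 100
    N8: 120+37 = 157 > 120
Round 3 — N15, N8 seize.
  N15 sheds 167 L/s to N26, N27: 83 each (1 lost).
    N26: 70+83 = 153 > 70
    N27: 67+83 = 150 > 80
  N8 sheds 157 L/s to N27, N7: 78 each (1 lost).
    N27: 150+78 = 228 > 80
    N7: 47+78 = 125 > 100
Round 4 — N26, N27, N7 seize.
  N26 sheds 153 L/s: no online neighbours, lost.
  N27 sheds 228 L/s: no online neighbours, lost.
  N7 sheds 125 L/s: no online neighbours, lost.
No further seizures.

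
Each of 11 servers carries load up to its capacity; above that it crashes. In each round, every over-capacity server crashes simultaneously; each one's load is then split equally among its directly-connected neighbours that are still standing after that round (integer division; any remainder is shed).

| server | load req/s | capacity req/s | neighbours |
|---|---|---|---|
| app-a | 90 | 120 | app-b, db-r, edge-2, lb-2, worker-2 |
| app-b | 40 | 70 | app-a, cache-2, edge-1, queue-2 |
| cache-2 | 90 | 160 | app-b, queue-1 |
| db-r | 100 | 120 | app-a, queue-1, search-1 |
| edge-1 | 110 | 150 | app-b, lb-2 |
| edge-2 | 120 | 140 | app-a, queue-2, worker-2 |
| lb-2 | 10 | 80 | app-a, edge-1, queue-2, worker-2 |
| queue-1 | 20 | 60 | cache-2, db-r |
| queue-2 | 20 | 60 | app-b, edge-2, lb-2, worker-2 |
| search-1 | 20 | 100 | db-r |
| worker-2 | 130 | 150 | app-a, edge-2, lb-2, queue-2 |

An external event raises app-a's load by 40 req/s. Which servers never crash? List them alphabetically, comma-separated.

search-1

Round 1 — app-a at 130 > 120. app-a crashes.
  app-a sheds 130 req/s to app-b, db-r, edge-2, lb-2, worker-2: 26 each.
    app-b: 40+26 = 66 ≤ 70
    db-r: 100+26 = 126 > 120
    edge-2: 120+26 = 146 > 140
    lb-2: 10+26 = 36 ≤ 80
    worker-2: 130+26 = 156 > 150
Round 2 — db-r, edge-2, worker-2 crash.
  db-r sheds 126 req/s to queue-1, search-1: 63 each.
    queue-1: 20+63 = 83 > 60
    search-1: 20+63 = 83 ≤ 100
  edge-2 sheds 146 req/s to queue-2: 146 each.
    queue-2: 20+146 = 166 > 60
  worker-2 sheds 156 req/s to lb-2, queue-2: 78 each.
    lb-2: 36+78 = 114 > 80
    queue-2: 166+78 = 244 > 60
Round 3 — lb-2, queue-1, queue-2 crash.
  lb-2 sheds 114 req/s to edge-1: 114 each.
    edge-1: 110+114 = 224 > 150
  queue-1 sheds 83 req/s to cache-2: 83 each.
    cache-2: 90+83 = 173 > 160
  queue-2 sheds 244 req/s to app-b: 244 each.
    app-b: 66+244 = 310 > 70
Round 4 — app-b, cache-2, edge-1 crash.
  app-b sheds 310 req/s: no online neighbours, lost.
  cache-2 sheds 173 req/s: no online neighbours, lost.
  edge-1 sheds 224 req/s: no online neighbours, lost.
No further crashes.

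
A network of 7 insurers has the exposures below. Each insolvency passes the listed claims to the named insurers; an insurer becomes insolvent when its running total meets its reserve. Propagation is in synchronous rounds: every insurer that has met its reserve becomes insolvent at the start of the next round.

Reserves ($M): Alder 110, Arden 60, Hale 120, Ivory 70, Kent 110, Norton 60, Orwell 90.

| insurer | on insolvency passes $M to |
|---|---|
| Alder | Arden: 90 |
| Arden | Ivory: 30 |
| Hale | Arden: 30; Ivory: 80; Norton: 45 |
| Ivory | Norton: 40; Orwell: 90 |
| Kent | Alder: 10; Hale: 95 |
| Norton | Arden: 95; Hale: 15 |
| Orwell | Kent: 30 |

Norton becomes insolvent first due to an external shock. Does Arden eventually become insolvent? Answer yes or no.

Round 1 — Norton becomes insolvent (initial).
  Arden: +95 → 95 ≥ 60
  Hale: +15 → 15 < 120
Round 2 — Arden becomes insolvent.
  Ivory: +30 → 30 < 70
No further insolvencies.

yes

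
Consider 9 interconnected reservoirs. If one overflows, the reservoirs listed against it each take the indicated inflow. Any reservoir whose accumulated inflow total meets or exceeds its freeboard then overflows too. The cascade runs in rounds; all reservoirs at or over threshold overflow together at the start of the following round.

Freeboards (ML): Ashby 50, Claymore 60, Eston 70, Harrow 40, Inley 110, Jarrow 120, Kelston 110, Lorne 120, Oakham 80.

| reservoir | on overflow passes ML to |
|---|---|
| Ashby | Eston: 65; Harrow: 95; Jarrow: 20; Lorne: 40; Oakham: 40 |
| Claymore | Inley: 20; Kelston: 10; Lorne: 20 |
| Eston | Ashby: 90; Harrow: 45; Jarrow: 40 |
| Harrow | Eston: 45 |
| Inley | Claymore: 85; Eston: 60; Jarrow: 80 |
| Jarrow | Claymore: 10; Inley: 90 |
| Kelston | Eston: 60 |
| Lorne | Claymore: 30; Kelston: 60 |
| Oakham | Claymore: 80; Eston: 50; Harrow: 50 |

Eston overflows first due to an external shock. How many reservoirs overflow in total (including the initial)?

3

Round 1 — Eston overflows (initial).
  Ashby: +90 → 90 ≥ 50
  Harrow: +45 → 45 ≥ 40
  Jarrow: +40 → 40 < 120
Round 2 — Ashby, Harrow overflow.
  Jarrow: +20 → 60 < 120
  Lorne: +40 → 40 < 120
  Oakham: +40 → 40 < 80
No further overflows.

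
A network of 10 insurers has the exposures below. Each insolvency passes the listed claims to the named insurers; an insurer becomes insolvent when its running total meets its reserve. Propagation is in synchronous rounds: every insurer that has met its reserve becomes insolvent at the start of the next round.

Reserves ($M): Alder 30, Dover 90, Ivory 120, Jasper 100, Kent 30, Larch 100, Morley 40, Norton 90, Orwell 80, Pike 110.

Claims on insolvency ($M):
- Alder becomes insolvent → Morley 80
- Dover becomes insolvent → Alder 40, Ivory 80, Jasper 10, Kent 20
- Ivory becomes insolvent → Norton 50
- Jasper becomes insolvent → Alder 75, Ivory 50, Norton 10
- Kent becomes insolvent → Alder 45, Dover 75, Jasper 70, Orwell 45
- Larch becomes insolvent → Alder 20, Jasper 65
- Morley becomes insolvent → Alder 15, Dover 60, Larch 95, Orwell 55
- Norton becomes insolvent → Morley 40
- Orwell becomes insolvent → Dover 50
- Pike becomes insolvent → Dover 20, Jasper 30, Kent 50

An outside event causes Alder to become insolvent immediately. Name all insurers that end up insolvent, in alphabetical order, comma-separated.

Alder, Morley

Round 1 — Alder becomes insolvent (initial).
  Morley: +80 → 80 ≥ 40
Round 2 — Morley becomes insolvent.
  Dover: +60 → 60 < 90
  Larch: +95 → 95 < 100
  Orwell: +55 → 55 < 80
No further insolvencies.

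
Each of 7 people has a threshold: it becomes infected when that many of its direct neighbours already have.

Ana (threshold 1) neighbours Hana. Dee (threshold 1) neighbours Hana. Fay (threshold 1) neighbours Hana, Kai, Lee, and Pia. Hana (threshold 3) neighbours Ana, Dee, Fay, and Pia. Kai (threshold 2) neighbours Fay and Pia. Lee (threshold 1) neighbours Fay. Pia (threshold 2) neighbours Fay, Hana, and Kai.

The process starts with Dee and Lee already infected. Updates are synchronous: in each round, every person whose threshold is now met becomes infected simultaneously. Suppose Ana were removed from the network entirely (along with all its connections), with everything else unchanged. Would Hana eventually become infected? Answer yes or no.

With Ana removed:
Round 1 — Dee, Lee become infected (initial).
Round 2 — checking thresholds:
  Fay: 1 of 4 neighbours ≥ 1, becomes infected.
  Hana: 1 of 3 neighbours < 3, holds.
Round 3 — no new infections; cascade stops.

no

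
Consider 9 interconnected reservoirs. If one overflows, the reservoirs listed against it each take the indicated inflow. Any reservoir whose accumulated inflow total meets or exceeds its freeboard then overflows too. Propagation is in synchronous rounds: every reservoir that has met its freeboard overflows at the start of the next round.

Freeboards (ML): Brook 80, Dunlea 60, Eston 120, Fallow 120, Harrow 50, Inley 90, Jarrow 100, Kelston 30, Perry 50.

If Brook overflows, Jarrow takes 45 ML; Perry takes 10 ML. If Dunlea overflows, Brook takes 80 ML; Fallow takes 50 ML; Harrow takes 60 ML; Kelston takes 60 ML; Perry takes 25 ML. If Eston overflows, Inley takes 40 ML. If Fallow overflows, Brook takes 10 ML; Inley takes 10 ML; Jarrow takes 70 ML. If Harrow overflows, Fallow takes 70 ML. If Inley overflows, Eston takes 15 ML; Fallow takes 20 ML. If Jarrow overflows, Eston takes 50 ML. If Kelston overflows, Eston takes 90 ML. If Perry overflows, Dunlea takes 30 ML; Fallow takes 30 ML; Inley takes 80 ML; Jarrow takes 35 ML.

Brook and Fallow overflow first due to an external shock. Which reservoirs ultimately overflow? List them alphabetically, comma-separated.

Round 1 — Brook, Fallow overflow (initial).
  Inley: +10 → 10 < 90
  Jarrow: +45+70 → 115 ≥ 100
  Perry: +10 → 10 < 50
Round 2 — Jarrow overflows.
  Eston: +50 → 50 < 120
No further overflows.

Brook, Fallow, Jarrow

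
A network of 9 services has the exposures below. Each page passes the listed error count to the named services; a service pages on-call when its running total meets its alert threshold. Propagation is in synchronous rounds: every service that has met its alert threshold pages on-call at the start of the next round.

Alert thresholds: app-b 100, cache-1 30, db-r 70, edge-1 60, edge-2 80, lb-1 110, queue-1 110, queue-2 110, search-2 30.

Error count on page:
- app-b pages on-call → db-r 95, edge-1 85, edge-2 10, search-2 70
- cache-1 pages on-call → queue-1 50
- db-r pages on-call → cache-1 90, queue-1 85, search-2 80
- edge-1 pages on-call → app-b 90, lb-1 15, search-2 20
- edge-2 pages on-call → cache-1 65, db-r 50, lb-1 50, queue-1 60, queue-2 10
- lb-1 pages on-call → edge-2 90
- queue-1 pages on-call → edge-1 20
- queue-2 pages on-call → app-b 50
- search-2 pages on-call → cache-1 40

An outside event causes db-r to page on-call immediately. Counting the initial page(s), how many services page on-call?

Round 1 — db-r pages on-call (initial).
  cache-1: +90 → 90 ≥ 30
  queue-1: +85 → 85 < 110
  search-2: +80 → 80 ≥ 30
Round 2 — cache-1, search-2 page on-call.
  queue-1: +50 → 135 ≥ 110
Round 3 — queue-1 pages on-call.
  edge-1: +20 → 20 < 60
No further pages.

4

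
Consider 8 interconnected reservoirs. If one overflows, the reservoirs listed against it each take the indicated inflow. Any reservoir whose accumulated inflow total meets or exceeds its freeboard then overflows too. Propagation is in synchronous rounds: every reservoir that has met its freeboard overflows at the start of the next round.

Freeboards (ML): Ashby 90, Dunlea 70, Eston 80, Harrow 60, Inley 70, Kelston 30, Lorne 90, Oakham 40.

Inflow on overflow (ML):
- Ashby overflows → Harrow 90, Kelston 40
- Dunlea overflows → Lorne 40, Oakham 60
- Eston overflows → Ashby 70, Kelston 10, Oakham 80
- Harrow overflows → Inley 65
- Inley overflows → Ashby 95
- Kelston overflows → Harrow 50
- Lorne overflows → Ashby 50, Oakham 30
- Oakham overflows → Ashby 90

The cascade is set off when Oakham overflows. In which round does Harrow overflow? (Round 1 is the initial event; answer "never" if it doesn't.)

3

Round 1 — Oakham overflows (initial).
  Ashby: +90 → 90 ≥ 90
Round 2 — Ashby overflows.
  Harrow: +90 → 90 ≥ 60
  Kelston: +40 → 40 ≥ 30
Round 3 — Harrow, Kelston overflow.
  Inley: +65 → 65 < 70
No further overflows.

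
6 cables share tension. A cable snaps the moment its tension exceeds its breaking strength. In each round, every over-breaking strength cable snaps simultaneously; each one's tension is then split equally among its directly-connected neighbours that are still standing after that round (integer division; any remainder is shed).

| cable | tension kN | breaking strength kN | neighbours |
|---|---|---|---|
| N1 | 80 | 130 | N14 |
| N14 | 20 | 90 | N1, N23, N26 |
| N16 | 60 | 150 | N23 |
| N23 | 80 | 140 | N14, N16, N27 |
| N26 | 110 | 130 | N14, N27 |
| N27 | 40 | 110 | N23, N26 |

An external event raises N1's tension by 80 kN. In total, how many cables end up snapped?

5

Round 1 — N1 at 160 > 130. N1 snaps.
  N1 sheds 160 kN to N14: 160 each.
    N14: 20+160 = 180 > 90
Round 2 — N14 snaps.
  N14 sheds 180 kN to N23, N26: 90 each.
    N23: 80+90 = 170 > 140
    N26: 110+90 = 200 > 130
Round 3 — N23, N26 snap.
  N23 sheds 170 kN to N16, N27: 85 each.
    N16: 60+85 = 145 ≤ 150
    N27: 40+85 = 125 > 110
  N26 sheds 200 kN to N27: 200 each.
    N27: 125+200 = 325 > 110
Round 4 — N27 snaps.
  N27 sheds 325 kN: no online neighbours, lost.
No further breaks.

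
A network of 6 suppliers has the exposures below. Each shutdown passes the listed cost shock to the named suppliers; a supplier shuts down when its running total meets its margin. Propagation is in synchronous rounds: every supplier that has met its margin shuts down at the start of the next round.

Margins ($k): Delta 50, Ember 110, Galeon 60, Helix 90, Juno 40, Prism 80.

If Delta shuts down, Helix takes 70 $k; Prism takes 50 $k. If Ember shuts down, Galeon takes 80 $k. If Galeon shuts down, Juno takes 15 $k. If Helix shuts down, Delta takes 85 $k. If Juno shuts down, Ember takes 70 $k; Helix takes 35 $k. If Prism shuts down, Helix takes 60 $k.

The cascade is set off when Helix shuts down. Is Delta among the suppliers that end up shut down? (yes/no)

Round 1 — Helix shuts down (initial).
  Delta: +85 → 85 ≥ 50
Round 2 — Delta shuts down.
  Prism: +50 → 50 < 80
No further shutdowns.

yes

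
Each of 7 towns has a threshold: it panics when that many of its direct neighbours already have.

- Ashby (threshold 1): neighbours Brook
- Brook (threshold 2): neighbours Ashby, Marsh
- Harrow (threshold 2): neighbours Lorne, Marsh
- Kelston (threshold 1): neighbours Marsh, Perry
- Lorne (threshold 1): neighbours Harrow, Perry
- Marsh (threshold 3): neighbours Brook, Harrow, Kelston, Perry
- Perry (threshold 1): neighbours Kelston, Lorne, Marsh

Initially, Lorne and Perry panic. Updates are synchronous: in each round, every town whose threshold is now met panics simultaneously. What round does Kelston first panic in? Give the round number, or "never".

2

Round 1 — Lorne, Perry panic (initial).
Round 2 — checking thresholds:
  Harrow: 1 of 2 neighbours < 2, not yet.
  Kelston: 1 of 2 neighbours ≥ 1, panics.
  Marsh: 1 of 4 neighbours < 3, not yet.
Round 3 — no new panics; cascade stops.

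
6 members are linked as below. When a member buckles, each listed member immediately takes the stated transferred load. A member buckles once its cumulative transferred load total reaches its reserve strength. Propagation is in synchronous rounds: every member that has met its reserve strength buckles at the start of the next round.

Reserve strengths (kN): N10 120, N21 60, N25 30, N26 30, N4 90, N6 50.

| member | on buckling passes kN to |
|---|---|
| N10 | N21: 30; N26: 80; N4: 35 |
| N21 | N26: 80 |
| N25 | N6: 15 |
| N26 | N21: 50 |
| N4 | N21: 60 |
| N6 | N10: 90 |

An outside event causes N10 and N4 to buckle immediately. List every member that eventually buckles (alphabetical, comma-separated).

N10, N21, N26, N4

Round 1 — N10, N4 buckle (initial).
  N21: +30+60 → 90 ≥ 60
  N26: +80 → 80 ≥ 30
Round 2 — N21, N26 buckle.
No further bucklings.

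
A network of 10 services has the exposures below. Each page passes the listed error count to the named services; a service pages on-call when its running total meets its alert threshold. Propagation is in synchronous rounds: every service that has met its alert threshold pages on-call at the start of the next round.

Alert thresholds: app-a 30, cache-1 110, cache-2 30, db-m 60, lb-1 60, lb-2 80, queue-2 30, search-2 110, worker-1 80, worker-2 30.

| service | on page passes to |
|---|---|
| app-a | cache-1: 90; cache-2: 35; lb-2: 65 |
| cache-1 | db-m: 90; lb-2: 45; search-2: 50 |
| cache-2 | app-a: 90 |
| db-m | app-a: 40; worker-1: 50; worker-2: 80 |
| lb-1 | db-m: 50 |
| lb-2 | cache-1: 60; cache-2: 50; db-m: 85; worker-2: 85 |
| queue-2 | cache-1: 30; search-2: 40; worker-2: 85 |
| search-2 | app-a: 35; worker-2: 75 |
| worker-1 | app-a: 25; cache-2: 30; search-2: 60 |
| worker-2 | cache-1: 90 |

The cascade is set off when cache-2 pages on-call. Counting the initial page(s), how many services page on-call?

Round 1 — cache-2 pages on-call (initial).
  app-a: +90 → 90 ≥ 30
Round 2 — app-a pages on-call.
  cache-1: +90 → 90 < 110
  lb-2: +65 → 65 < 80
No further pages.

2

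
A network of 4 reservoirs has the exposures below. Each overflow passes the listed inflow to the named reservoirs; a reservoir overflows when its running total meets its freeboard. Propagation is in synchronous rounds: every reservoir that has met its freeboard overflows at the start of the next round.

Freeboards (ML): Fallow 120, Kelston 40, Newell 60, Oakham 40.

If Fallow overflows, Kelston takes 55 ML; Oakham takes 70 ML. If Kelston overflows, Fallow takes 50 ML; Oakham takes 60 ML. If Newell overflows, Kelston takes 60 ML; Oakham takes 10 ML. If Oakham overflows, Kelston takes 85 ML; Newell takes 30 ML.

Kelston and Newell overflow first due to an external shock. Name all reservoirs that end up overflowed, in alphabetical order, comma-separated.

Round 1 — Kelston, Newell overflow (initial).
  Fallow: +50 → 50 < 120
  Oakham: +60+10 → 70 ≥ 40
Round 2 — Oakham overflows.
No further overflows.

Kelston, Newell, Oakham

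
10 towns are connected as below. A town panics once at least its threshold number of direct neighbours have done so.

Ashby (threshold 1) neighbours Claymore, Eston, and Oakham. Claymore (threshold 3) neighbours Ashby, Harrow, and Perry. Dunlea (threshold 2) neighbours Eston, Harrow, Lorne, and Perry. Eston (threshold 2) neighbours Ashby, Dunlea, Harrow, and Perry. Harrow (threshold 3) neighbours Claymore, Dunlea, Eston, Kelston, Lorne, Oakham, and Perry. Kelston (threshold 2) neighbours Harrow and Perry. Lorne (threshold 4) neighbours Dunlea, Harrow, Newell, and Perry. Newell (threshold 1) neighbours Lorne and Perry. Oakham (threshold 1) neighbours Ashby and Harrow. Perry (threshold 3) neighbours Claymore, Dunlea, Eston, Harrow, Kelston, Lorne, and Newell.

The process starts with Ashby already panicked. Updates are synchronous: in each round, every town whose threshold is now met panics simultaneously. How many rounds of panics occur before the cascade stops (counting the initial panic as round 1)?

2

Round 1 — Ashby panics (initial).
Round 2 — checking thresholds:
  Claymore: 1 of 3 neighbours < 3, below threshold.
  Eston: 1 of 4 neighbours < 2, below threshold.
  Oakham: 1 of 2 neighbours ≥ 1, panics.
Round 3 — no new panics; cascade stops.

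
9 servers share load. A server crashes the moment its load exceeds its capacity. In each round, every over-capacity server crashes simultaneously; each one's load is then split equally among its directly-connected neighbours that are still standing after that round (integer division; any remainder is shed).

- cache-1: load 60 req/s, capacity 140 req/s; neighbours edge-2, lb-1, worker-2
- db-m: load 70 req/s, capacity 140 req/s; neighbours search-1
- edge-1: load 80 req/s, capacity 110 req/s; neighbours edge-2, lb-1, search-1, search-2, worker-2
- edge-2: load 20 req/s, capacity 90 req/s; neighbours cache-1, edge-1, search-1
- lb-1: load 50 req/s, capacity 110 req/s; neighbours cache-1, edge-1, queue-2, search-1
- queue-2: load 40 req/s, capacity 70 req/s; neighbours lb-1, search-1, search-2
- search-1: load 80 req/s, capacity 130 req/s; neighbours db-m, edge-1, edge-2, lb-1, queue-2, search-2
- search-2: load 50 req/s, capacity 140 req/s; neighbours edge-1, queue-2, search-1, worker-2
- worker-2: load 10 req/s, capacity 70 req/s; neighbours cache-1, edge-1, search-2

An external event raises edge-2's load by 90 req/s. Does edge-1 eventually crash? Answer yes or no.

yes

Round 1 — edge-2 at 110 > 90. edge-2 crashes.
  edge-2 sheds 110 req/s to cache-1, edge-1, search-1: 36 each (2 lost).
    cache-1: 60+36 = 96 ≤ 140
    edge-1: 80+36 = 116 > 110
    search-1: 80+36 = 116 ≤ 130
Round 2 — edge-1 crashes.
  edge-1 sheds 116 req/s to lb-1, search-1, search-2, worker-2: 29 each.
    lb-1: 50+29 = 79 ≤ 110
    search-1: 116+29 = 145 > 130
    search-2: 50+29 = 79 ≤ 140
    worker-2: 10+29 = 39 ≤ 70
Round 3 — search-1 crashes.
  search-1 sheds 145 req/s to db-m, lb-1, queue-2, search-2: 36 each (1 lost).
    db-m: 70+36 = 106 ≤ 140
    lb-1: 79+36 = 115 > 110
    queue-2: 40+36 = 76 > 70
    search-2: 79+36 = 115 ≤ 140
Round 4 — lb-1, queue-2 crash.
  lb-1 sheds 115 req/s to cache-1: 115 each.
    cache-1: 96+115 = 211 > 140
  queue-2 sheds 76 req/s to search-2: 76 each.
    search-2: 115+76 = 191 > 140
Round 5 — cache-1, search-2 crash.
  cache-1 sheds 211 req/s to worker-2: 211 each.
    worker-2: 39+211 = 250 > 70
  search-2 sheds 191 req/s to worker-2: 191 each.
    worker-2: 250+191 = 441 > 70
Round 6 — worker-2 crashes.
  worker-2 sheds 441 req/s: no online neighbours, lost.
No further crashes.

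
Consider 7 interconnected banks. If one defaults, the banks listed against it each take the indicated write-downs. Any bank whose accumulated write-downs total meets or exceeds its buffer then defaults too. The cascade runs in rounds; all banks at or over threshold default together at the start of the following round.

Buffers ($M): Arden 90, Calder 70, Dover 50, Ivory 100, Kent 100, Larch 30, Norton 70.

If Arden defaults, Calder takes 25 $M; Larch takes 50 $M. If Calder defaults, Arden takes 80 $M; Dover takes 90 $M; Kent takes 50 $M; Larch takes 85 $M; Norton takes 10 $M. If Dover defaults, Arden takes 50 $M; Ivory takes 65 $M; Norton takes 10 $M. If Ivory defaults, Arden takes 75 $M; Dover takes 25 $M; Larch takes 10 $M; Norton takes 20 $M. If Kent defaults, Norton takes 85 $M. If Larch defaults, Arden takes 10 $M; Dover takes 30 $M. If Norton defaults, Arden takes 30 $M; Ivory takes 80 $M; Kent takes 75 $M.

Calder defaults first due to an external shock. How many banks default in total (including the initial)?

Round 1 — Calder defaults (initial).
  Arden: +80 → 80 < 90
  Dover: +90 → 90 ≥ 50
  Kent: +50 → 50 < 100
  Larch: +85 → 85 ≥ 30
  Norton: +10 → 10 < 70
Round 2 — Dover, Larch default.
  Arden: +50+10 → 140 ≥ 90
  Ivory: +65 → 65 < 100
  Norton: +10 → 20 < 70
Round 3 — Arden defaults.
No further defaults.

4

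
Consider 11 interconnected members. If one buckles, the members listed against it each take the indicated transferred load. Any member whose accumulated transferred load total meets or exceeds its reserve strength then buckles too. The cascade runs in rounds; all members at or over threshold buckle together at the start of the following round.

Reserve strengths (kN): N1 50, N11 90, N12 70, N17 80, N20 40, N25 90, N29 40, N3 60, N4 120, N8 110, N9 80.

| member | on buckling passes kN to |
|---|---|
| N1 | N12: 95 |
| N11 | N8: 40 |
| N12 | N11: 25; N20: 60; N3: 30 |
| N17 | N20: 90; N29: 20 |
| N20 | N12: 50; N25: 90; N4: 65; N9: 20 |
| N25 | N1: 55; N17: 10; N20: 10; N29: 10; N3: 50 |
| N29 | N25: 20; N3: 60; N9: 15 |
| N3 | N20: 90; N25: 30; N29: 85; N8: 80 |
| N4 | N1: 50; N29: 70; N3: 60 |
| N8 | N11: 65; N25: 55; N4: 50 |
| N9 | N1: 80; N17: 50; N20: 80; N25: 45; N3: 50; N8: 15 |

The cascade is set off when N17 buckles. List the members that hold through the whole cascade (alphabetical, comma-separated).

N11, N4, N8, N9

Round 1 — N17 buckles (initial).
  N20: +90 → 90 ≥ 40
  N29: +20 → 20 < 40
Round 2 — N20 buckles.
  N12: +50 → 50 < 70
  N25: +90 → 90 ≥ 90
  N4: +65 → 65 < 120
  N9: +20 → 20 < 80
Round 3 — N25 buckles.
  N1: +55 → 55 ≥ 50
  N29: +10 → 30 < 40
  N3: +50 → 50 < 60
Round 4 — N1 buckles.
  N12: +95 → 145 ≥ 70
Round 5 — N12 buckles.
  N11: +25 → 25 < 90
  N3: +30 → 80 ≥ 60
Round 6 — N3 buckles.
  N29: +85 → 115 ≥ 40
  N8: +80 → 80 < 110
Round 7 — N29 buckles.
  N9: +15 → 35 < 80
No further bucklings.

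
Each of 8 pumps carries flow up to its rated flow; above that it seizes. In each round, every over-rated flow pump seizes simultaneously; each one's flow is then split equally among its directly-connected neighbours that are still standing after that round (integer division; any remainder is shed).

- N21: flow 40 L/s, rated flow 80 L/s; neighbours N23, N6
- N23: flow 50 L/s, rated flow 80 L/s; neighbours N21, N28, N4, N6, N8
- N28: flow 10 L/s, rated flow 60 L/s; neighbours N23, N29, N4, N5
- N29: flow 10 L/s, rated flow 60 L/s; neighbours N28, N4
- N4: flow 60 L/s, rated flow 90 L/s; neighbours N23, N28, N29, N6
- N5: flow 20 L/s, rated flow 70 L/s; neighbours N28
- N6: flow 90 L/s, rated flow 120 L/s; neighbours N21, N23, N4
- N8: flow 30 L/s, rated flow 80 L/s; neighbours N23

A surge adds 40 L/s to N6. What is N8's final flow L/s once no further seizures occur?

Round 1 — N6 at 130 > 120. N6 seizes.
  N6 sheds 130 L/s to N21, N23, N4: 43 each (1 lost).
    N21: 40+43 = 83 > 80
    N23: 50+43 = 93 > 80
    N4: 60+43 = 103 > 90
Round 2 — N21, N23, N4 seize.
  N21 sheds 83 L/s: no online neighbours, lost.
  N23 sheds 93 L/s to N28, N8: 46 each (1 lost).
    N28: 10+46 = 56 ≤ 60
    N8: 30+46 = 76 ≤ 80
  N4 sheds 103 L/s to N28, N29: 51 each (1 lost).
    N28: 56+51 = 107 > 60
    N29: 10+51 = 61 > 60
Round 3 — N28, N29 seize.
  N28 sheds 107 L/s to N5: 107 each.
    N5: 20+107 = 127 > 70
  N29 sheds 61 L/s: no online neighbours, lost.
Round 4 — N5 seizes.
  N5 sheds 127 L/s: no online neighbours, lost.
No further seizures.

76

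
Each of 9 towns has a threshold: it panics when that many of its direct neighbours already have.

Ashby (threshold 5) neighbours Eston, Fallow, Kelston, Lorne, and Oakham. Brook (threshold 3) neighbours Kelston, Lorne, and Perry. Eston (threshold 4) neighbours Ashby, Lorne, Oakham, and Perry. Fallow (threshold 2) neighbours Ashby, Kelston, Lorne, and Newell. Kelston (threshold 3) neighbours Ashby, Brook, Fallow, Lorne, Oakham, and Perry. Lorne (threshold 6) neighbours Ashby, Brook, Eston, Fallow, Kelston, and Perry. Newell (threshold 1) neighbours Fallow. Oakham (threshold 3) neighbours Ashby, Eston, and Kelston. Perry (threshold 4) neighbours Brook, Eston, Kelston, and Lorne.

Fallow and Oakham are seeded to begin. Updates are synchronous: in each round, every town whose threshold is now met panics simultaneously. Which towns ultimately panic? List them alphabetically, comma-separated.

Fallow, Newell, Oakham

Round 1 — Fallow, Oakham panic (initial).
Round 2 — checking thresholds:
  Ashby: 2 of 5 neighbours < 5, holds.
  Eston: 1 of 4 neighbours < 4, holds.
  Kelston: 2 of 6 neighbours < 3, holds.
  Lorne: 1 of 6 neighbours < 6, holds.
  Newell: 1 of 1 neighbours ≥ 1, panics.
Round 3 — no new panics; cascade stops.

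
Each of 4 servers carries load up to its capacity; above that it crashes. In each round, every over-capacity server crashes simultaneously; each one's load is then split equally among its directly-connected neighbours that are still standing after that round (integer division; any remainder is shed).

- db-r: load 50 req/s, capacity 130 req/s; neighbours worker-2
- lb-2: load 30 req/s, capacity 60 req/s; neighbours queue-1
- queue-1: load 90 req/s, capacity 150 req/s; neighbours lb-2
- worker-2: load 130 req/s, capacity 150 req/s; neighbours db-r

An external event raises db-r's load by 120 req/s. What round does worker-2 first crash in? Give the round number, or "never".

2

Round 1 — db-r at 170 > 130. db-r crashes.
  db-r sheds 170 req/s to worker-2: 170 each.
    worker-2: 130+170 = 300 > 150
Round 2 — worker-2 crashes.
  worker-2 sheds 300 req/s: no online neighbours, lost.
No further crashes.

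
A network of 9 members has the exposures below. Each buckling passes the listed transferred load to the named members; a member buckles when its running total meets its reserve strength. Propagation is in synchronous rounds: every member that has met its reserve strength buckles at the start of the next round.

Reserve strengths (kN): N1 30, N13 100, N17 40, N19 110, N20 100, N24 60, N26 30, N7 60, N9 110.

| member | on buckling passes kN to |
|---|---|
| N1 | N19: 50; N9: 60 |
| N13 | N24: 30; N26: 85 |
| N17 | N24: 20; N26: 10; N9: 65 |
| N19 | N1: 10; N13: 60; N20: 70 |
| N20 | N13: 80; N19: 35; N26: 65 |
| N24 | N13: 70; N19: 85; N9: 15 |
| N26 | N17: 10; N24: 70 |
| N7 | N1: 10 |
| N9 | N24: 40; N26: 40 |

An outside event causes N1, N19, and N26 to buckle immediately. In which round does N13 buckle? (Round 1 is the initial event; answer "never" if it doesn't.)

Round 1 — N1, N19, N26 buckle (initial).
  N13: +60 → 60 < 100
  N17: +10 → 10 < 40
  N20: +70 → 70 < 100
  N24: +70 → 70 ≥ 60
  N9: +60 → 60 < 110
Round 2 — N24 buckles.
  N13: +70 → 130 ≥ 100
  N9: +15 → 75 < 110
Round 3 — N13 buckles.
No further bucklings.

3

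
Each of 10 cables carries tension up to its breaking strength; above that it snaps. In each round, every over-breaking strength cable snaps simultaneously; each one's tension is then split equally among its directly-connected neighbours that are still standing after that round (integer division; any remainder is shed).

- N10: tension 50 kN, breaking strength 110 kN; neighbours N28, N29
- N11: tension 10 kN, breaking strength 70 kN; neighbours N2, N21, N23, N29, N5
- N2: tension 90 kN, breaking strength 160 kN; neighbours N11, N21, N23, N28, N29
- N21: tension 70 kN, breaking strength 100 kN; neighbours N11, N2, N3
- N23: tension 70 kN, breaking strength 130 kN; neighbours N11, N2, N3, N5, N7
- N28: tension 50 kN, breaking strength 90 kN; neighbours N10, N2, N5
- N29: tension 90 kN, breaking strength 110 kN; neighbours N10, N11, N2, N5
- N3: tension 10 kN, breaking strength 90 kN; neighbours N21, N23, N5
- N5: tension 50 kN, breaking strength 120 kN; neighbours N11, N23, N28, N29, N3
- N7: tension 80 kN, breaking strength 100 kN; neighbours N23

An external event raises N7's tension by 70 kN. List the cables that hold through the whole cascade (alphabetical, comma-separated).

N10, N11, N2, N21, N28, N29, N3, N5

Round 1 — N7 at 150 > 100. N7 snaps.
  N7 sheds 150 kN to N23: 150 each.
    N23: 70+150 = 220 > 130
Round 2 — N23 snaps.
  N23 sheds 220 kN to N11, N2, N3, N5: 55 each.
    N11: 10+55 = 65 ≤ 70
    N2: 90+55 = 145 ≤ 160
    N3: 10+55 = 65 ≤ 90
    N5: 50+55 = 105 ≤ 120
No further breaks.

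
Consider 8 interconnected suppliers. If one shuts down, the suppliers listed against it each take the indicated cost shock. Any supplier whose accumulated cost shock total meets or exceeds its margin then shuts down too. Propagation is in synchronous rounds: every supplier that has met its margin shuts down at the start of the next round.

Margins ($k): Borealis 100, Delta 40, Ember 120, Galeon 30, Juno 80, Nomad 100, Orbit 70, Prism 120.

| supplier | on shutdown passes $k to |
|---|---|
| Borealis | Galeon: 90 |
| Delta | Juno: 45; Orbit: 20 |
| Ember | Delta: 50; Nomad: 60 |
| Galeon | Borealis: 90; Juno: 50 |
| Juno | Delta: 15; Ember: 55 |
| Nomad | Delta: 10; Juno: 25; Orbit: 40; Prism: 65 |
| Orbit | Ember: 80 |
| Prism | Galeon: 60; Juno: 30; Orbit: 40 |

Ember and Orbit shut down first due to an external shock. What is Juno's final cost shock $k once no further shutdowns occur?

Round 1 — Ember, Orbit shut down (initial).
  Delta: +50 → 50 ≥ 40
  Nomad: +60 → 60 < 100
Round 2 — Delta shuts down.
  Juno: +45 → 45 < 80
No further shutdowns.

45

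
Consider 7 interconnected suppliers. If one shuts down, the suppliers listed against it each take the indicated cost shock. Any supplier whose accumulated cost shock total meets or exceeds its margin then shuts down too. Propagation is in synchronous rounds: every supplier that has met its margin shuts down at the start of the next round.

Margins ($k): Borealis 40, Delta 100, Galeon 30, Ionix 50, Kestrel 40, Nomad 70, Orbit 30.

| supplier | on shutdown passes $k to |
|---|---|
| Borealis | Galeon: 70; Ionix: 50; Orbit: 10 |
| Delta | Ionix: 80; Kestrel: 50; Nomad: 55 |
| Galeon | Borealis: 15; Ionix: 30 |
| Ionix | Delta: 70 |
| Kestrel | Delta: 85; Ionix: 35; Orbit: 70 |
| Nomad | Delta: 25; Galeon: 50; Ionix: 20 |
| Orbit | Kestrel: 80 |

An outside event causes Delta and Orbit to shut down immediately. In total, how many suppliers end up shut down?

4

Round 1 — Delta, Orbit shut down (initial).
  Ionix: +80 → 80 ≥ 50
  Kestrel: +50+80 → 130 ≥ 40
  Nomad: +55 → 55 < 70
Round 2 — Ionix, Kestrel shut down.
No further shutdowns.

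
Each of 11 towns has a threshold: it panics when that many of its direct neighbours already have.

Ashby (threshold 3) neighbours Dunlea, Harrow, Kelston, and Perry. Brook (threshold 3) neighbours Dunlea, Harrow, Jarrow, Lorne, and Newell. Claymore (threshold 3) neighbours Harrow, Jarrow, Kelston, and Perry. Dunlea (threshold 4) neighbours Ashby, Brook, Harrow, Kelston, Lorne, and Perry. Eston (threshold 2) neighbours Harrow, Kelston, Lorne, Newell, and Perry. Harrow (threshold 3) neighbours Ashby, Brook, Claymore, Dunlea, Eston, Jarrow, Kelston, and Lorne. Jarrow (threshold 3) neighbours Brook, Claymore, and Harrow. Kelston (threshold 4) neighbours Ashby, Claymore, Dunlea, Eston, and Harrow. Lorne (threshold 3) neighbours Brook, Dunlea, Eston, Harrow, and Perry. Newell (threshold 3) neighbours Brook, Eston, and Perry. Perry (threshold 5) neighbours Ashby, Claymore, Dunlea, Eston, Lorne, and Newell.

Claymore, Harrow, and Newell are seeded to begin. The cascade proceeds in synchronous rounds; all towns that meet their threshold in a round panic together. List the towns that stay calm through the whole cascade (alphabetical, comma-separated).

Round 1 — Claymore, Harrow, Newell panic (initial).
Round 2 — checking thresholds:
  Ashby: 1 of 4 neighbours < 3, not yet.
  Brook: 2 of 5 neighbours < 3, not yet.
  Dunlea: 1 of 6 neighbours < 4, not yet.
  Eston: 2 of 5 neighbours ≥ 2, panics.
  Jarrow: 2 of 3 neighbours < 3, not yet.
  Kelston: 2 of 5 neighbours < 4, not yet.
  Lorne: 1 of 5 neighbours < 3, not yet.
  Perry: 2 of 6 neighbours < 5, not yet.
Round 3 — no new panics; cascade stops.

Ashby, Brook, Dunlea, Jarrow, Kelston, Lorne, Perry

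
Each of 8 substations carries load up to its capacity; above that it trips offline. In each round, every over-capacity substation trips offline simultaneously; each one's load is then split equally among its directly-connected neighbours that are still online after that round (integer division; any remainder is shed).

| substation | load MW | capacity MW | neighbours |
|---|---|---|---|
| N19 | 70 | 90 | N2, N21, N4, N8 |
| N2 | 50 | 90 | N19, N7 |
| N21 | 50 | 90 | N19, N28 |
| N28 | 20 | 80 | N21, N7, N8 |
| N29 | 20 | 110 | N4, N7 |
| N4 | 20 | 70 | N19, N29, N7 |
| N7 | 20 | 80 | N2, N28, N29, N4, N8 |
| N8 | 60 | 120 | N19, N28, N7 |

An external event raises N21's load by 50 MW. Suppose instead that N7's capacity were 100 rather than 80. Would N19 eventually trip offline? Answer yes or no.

yes

With N7's capacity at 100:
Round 1 — N21 at 100 > 90. N21 trips offline.
  N21 sheds 100 MW to N19, N28: 50 each.
    N19: 70+50 = 120 > 90
    N28: 20+50 = 70 ≤ 80
Round 2 — N19 trips offline.
  N19 sheds 120 MW to N2, N4, N8: 40 each.
    N2: 50+40 = 90 ≤ 90
    N4: 20+40 = 60 ≤ 70
    N8: 60+40 = 100 ≤ 120
No further trips.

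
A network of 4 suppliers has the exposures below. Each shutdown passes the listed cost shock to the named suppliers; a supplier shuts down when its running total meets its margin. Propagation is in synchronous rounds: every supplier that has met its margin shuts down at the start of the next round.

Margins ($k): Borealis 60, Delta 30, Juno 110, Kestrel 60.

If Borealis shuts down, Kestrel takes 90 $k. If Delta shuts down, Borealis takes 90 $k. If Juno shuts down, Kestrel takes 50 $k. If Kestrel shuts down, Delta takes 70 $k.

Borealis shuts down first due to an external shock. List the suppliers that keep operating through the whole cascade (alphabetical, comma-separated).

Round 1 — Borealis shuts down (initial).
  Kestrel: +90 → 90 ≥ 60
Round 2 — Kestrel shuts down.
  Delta: +70 → 70 ≥ 30
Round 3 — Delta shuts down.
No further shutdowns.

Juno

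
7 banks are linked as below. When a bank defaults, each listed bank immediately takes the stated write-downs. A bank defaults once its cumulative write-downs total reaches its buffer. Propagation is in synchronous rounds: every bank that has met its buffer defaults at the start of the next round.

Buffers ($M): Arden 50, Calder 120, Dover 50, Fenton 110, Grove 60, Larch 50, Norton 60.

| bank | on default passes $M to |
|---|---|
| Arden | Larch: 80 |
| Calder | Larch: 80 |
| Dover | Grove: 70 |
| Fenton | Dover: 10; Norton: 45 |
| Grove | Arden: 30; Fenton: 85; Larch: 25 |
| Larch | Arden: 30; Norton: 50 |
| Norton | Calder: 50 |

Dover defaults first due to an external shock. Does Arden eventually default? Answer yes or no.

no

Round 1 — Dover defaults (initial).
  Grove: +70 → 70 ≥ 60
Round 2 — Grove defaults.
  Arden: +30 → 30 < 50
  Fenton: +85 → 85 < 110
  Larch: +25 → 25 < 50
No further defaults.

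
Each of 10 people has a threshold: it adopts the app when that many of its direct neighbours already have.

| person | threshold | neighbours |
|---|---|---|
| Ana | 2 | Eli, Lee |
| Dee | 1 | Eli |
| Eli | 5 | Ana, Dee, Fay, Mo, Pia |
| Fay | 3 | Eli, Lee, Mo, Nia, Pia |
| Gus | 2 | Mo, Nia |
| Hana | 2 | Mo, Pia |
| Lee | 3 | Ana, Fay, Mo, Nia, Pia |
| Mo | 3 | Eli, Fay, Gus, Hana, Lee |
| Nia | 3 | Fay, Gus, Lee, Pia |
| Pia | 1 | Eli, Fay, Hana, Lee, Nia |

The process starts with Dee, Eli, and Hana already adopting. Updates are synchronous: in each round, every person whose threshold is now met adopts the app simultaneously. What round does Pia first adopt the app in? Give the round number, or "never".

2

Round 1 — Dee, Eli, Hana adopt the app (initial).
Round 2 — checking thresholds:
  Ana: 1 of 2 neighbours < 2, below threshold.
  Fay: 1 of 5 neighbours < 3, below threshold.
  Mo: 2 of 5 neighbours < 3, below threshold.
  Pia: 2 of 5 neighbours ≥ 1, adopts the app.
Round 3 — no new adoptions; cascade stops.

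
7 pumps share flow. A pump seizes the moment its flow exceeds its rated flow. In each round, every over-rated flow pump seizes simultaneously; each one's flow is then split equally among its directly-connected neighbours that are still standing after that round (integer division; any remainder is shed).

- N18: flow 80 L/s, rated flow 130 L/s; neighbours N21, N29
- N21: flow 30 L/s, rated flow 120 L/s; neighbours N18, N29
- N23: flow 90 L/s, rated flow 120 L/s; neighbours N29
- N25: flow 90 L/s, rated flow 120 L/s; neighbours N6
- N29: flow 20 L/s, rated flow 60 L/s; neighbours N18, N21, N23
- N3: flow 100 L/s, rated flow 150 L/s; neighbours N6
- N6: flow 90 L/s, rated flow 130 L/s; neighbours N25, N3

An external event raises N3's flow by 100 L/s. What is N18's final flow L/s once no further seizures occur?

Round 1 — N3 at 200 > 150. N3 seizes.
  N3 sheds 200 L/s to N6: 200 each.
    N6: 90+200 = 290 > 130
Round 2 — N6 seizes.
  N6 sheds 290 L/s to N25: 290 each.
    N25: 90+290 = 380 > 120
Round 3 — N25 seizes.
  N25 sheds 380 L/s: no online neighbours, lost.
No further seizures.

80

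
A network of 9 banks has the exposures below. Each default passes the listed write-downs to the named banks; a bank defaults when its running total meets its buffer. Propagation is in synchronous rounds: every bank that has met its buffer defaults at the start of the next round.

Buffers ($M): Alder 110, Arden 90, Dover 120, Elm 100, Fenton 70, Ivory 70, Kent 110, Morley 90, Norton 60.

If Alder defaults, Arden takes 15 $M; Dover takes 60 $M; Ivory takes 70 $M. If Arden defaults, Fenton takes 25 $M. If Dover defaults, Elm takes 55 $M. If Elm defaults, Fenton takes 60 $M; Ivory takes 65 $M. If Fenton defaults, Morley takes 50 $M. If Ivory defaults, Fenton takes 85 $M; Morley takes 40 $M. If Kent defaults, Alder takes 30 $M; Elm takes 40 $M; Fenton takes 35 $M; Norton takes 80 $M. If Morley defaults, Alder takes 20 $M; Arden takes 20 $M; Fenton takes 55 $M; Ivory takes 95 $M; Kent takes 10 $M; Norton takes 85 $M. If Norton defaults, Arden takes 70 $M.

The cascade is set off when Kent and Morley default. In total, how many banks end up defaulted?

6

Round 1 — Kent, Morley default (initial).
  Alder: +30+20 → 50 < 110
  Arden: +20 → 20 < 90
  Elm: +40 → 40 < 100
  Fenton: +35+55 → 90 ≥ 70
  Ivory: +95 → 95 ≥ 70
  Norton: +80+85 → 165 ≥ 60
Round 2 — Fenton, Ivory, Norton default.
  Arden: +70 → 90 ≥ 90
Round 3 — Arden defaults.
No further defaults.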